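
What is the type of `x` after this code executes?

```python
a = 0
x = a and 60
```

'and' returns first falsy value (0 is int)

int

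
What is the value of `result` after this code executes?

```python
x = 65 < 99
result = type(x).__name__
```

x is bool; result = 'bool'

'bool'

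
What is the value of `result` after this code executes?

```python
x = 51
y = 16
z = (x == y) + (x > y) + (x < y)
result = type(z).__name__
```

x is int; y is int; z is int; result = 'int'

'int'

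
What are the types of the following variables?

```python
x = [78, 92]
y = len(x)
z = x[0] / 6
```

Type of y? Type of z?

len() returns int; int / int = float

int, float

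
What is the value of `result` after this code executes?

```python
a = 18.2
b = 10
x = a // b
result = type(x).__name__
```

a is float; b is int; x is float; result = 'float'

'float'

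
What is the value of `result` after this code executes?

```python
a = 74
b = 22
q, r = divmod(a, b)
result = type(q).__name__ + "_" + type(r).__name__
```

a is int; b is int; q is int; r is int; result = 'int_int'

'int_int'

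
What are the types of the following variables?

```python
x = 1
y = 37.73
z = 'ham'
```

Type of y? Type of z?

y is assigned a number with a decimal point, so it is a float; z is assigned a quoted string literal, so it is a str

float, str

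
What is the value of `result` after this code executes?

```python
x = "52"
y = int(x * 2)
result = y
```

x = '52'; y = 5252; result = 5252

5252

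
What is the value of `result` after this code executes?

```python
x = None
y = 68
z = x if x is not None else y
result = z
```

x = None; y = 68; z = 68; result = 68

68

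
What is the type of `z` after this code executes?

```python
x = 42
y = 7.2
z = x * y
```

int * float = float

float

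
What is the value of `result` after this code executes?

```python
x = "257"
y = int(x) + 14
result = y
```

x = '257'; y = 271; result = 271

271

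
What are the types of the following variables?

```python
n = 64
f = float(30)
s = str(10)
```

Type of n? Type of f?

n is assigned a bare integer (no decimal point), so it is an int; f is assigned the result of calling float(), which returns a float

int, float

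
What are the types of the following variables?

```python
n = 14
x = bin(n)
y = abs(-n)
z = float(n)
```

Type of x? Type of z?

bin() returns str; float() returns float

str, float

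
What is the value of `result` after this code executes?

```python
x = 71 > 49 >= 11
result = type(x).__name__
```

x is bool; result = 'bool'

'bool'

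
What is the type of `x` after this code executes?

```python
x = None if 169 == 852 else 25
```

169 == 852 is False, so the else branch is taken

int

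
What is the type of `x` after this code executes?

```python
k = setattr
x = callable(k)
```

callable() returns bool

bool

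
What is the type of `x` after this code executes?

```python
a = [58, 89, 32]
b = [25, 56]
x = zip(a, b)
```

zip() returns a zip object

zip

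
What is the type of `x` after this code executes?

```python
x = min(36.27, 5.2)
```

min() of floats returns float

float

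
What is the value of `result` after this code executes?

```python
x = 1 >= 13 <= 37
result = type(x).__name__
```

x is bool; result = 'bool'

'bool'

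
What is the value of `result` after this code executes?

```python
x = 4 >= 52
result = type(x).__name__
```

x is bool; result = 'bool'

'bool'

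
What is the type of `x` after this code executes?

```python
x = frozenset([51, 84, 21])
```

frozenset() returns frozenset

frozenset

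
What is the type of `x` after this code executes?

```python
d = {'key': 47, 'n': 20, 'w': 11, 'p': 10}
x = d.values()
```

.values() returns dict_values view

dict_values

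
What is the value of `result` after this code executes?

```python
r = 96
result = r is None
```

r = 96; result = False

False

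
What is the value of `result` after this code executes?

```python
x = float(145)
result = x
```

x = 145.0; result = 145.0

145.0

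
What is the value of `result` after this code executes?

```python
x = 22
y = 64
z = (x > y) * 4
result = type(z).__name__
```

x is int; y is int; z is int; result = 'int'

'int'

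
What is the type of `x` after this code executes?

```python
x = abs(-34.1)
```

abs() of float returns float

float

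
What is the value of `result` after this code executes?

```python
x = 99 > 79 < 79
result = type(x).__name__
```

x is bool; result = 'bool'

'bool'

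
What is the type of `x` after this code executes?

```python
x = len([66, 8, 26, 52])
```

len() always returns int

int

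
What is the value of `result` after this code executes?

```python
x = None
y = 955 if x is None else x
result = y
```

x = None; y = 955; result = 955

955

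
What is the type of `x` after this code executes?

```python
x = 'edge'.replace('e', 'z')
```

str.replace() returns str

str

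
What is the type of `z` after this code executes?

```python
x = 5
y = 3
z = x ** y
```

positive int ** positive int = int

int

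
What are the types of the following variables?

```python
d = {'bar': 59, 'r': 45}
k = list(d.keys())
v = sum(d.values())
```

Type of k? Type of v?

list() converts to list; sum of ints is int

list, int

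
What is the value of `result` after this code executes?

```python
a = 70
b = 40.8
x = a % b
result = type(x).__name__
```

a is int; b is float; x is float; result = 'float'

'float'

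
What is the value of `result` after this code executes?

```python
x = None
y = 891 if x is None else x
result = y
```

x = None; y = 891; result = 891

891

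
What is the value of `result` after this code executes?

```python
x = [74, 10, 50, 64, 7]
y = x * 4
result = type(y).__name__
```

x is list; y is list; result = 'list'

'list'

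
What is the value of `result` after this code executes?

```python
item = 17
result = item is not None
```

item = 17; result = True

True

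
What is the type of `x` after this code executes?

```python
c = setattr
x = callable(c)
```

callable() returns bool

bool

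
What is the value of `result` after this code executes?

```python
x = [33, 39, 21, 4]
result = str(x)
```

x = [33, 39, 21, 4]; result = '[33, 39, 21, 4]'

'[33, 39, 21, 4]'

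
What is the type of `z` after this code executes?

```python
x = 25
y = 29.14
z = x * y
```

int * float = float

float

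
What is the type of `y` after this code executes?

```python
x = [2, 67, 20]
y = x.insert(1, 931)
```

list.insert() returns None

NoneType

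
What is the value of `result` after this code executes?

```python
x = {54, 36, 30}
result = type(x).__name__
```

x is set; result = 'set'

'set'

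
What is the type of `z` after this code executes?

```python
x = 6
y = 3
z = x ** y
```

positive int ** positive int = int

int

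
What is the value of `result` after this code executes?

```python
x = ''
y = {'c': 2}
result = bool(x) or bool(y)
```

x = ''; y = {'c': 2}; result = True

True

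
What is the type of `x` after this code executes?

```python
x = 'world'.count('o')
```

str.count() returns int

int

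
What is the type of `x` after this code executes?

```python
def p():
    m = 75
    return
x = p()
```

Bare return returns None

NoneType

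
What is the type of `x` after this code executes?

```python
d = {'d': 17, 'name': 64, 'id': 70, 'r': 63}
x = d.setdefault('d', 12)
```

dict.setdefault() returns the (existing or default) value

int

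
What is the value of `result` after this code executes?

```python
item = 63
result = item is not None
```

item = 63; result = True

True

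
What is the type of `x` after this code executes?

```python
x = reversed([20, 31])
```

reversed() on a list returns list_reverseiterator

list_reverseiterator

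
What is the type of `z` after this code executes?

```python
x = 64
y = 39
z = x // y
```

int // int = int

int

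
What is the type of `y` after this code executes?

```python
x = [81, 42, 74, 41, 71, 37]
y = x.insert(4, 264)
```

list.insert() returns None

NoneType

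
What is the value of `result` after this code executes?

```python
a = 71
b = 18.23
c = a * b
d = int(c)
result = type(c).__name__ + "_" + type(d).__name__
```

a is int; b is float; c is float; d is int; result = 'float_int'

'float_int'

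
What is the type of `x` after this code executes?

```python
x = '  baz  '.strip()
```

str.strip() returns str

str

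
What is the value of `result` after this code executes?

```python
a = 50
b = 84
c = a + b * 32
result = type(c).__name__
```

a is int; b is int; c is int; result = 'int'

'int'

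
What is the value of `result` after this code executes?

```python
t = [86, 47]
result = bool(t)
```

t = [86, 47]; result = True

True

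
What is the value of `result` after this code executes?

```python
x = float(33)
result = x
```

x = 33.0; result = 33.0

33.0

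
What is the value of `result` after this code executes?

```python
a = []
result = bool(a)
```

a = []; result = False

False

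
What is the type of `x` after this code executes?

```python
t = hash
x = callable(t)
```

callable() returns bool

bool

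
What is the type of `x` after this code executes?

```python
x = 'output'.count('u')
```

str.count() returns int

int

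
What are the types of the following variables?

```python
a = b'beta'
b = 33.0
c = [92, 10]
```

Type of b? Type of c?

b is assigned a number with a decimal point, so it is a float; c is assigned a list literal (square brackets)

float, list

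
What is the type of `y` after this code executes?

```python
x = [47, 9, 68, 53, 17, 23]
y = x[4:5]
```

Slicing a list returns a list

list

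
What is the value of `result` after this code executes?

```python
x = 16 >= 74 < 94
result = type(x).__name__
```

x is bool; result = 'bool'

'bool'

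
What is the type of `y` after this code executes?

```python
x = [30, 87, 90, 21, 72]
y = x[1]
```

Indexing list[int] returns int

int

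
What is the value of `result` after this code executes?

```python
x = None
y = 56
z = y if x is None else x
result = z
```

x = None; y = 56; z = 56; result = 56

56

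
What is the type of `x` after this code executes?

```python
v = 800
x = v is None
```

'is' comparison returns bool

bool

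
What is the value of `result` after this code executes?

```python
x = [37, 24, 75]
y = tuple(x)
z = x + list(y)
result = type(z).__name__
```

x is list; y is tuple; z is list; result = 'list'

'list'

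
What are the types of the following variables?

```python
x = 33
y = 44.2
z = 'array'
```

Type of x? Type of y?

x is assigned a bare integer (no decimal point), so it is an int; y is assigned a number with a decimal point, so it is a float

int, float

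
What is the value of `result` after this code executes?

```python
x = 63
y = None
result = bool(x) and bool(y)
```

x = 63; y = None; result = False

False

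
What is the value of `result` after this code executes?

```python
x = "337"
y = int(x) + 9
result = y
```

x = '337'; y = 346; result = 346

346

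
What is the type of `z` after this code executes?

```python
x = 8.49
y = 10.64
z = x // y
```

float // float = float

float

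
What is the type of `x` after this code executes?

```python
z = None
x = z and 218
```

'and' returns first falsy value (None)

NoneType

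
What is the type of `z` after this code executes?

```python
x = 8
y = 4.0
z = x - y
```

int - float = float

float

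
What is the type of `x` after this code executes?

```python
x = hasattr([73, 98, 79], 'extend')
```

hasattr() returns bool

bool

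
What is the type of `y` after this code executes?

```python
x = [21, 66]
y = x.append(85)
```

list.append() returns None (mutates in place)

NoneType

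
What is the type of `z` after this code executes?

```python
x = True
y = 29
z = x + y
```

bool + int = int (bool is subclass of int)

int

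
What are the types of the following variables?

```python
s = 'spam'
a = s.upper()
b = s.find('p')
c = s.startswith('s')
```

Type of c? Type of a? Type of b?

startswith() returns bool; upper() returns str; find() returns int

bool, str, int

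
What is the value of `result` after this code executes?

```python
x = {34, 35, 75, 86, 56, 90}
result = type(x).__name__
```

x is set; result = 'set'

'set'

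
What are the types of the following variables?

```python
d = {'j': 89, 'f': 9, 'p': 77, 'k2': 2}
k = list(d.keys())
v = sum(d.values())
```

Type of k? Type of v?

list() converts to list; sum of ints is int

list, int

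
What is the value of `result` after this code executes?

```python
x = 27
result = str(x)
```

x = 27; result = '27'

'27'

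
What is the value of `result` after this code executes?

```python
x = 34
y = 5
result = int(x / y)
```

x = 34; y = 5; result = 6

6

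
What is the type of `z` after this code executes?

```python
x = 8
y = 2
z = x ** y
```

positive int ** positive int = int

int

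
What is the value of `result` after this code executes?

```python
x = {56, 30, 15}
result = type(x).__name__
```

x is set; result = 'set'

'set'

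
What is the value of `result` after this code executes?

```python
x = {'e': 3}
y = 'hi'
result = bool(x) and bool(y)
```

x = {'e': 3}; y = 'hi'; result = True

True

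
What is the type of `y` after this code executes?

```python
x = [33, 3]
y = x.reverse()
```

list.reverse() returns None

NoneType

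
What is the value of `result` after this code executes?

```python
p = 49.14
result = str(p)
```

p = 49.14; result = '49.14'

'49.14'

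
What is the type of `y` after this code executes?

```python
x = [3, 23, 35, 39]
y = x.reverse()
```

list.reverse() returns None

NoneType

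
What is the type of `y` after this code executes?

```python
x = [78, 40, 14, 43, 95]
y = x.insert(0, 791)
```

list.insert() returns None

NoneType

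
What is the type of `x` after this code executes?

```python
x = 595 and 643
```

'and' with truthy values returns last operand (int)

int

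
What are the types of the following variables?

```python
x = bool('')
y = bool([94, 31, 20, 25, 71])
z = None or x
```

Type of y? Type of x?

bool() returns bool; bool() returns bool

bool, bool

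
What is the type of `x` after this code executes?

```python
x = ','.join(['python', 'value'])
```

str.join() returns str

str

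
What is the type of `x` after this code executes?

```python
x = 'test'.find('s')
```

str.find() returns int index

int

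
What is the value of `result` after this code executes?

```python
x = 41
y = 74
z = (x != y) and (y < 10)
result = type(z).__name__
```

x is int; y is int; z is bool; result = 'bool'

'bool'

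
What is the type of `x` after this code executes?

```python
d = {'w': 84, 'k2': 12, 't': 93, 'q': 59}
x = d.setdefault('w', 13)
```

dict.setdefault() returns the (existing or default) value

int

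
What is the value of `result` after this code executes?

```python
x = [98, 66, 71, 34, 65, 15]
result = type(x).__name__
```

x is list; result = 'list'

'list'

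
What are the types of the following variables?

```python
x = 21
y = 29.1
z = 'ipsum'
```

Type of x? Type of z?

x is assigned a bare integer (no decimal point), so it is an int; z is assigned a quoted string literal, so it is a str

int, str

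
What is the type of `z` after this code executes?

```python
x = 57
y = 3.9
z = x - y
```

int - float = float

float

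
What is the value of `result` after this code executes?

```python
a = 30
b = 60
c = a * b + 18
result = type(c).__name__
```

a is int; b is int; c is int; result = 'int'

'int'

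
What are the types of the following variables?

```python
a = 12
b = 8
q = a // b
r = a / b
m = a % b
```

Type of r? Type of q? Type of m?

/ returns float; // returns int; % of ints returns int

float, int, int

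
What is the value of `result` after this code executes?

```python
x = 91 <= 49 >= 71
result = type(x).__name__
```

x is bool; result = 'bool'

'bool'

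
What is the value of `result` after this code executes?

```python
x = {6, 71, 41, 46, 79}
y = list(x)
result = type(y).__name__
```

x is set; y is list; result = 'list'

'list'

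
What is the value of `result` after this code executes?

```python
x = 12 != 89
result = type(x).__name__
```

x is bool; result = 'bool'

'bool'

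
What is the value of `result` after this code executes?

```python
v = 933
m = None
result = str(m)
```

v = 933; m = None; result = 'None'

'None'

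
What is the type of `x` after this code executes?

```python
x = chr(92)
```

chr() returns str (single char)

str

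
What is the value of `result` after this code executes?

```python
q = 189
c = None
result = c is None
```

q = 189; c = None; result = True

True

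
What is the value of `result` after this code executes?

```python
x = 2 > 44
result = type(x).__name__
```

x is bool; result = 'bool'

'bool'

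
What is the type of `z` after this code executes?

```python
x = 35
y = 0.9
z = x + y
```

int + float = float

float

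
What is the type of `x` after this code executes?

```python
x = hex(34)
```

hex() returns str representation

str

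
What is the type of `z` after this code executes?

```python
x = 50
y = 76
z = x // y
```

int // int = int

int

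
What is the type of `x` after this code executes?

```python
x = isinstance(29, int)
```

isinstance() returns bool

bool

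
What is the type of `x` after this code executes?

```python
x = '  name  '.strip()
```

str.strip() returns str

str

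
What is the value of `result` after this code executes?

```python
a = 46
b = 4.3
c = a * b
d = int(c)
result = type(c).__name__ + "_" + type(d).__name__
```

a is int; b is float; c is float; d is int; result = 'float_int'

'float_int'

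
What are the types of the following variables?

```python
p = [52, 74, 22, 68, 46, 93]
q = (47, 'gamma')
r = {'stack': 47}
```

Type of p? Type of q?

p is assigned a list literal (square brackets); q is assigned a tuple (parenthesized, comma-separated values)

list, tuple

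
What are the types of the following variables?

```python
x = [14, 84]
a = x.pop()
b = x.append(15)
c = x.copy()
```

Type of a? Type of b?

pop() returns element; append() returns None

int, NoneType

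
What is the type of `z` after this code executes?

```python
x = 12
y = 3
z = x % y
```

int % int = int

int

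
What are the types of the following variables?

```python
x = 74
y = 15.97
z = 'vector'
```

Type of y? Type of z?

y is assigned a number with a decimal point, so it is a float; z is assigned a quoted string literal, so it is a str

float, str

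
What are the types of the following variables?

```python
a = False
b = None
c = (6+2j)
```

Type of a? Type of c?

a is assigned the constant False, which has type bool; c is assigned (6+2j), an int plus an imaginary literal (j suffix), which evaluates to complex

bool, complex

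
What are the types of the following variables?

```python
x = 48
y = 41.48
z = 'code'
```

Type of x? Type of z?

x is assigned a bare integer (no decimal point), so it is an int; z is assigned a quoted string literal, so it is a str

int, str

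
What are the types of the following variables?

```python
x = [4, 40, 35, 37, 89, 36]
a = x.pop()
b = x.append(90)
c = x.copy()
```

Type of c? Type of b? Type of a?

copy() returns list; append() returns None; pop() returns element

list, NoneType, int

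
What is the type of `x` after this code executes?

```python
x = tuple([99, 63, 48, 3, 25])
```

tuple() constructor returns tuple

tuple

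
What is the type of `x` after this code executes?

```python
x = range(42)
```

range() returns a range object

range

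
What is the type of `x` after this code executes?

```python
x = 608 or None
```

'or' returns first truthy value

int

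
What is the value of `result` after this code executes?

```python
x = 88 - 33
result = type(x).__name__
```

x is int; result = 'int'

'int'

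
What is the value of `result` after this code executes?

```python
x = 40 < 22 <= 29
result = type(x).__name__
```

x is bool; result = 'bool'

'bool'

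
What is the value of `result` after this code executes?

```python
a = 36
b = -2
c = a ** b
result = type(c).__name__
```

a is int; b is int; c is float; result = 'float'

'float'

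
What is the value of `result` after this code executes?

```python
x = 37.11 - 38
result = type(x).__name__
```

x is float; result = 'float'

'float'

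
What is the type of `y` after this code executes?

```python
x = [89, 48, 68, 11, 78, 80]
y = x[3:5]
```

Slicing a list returns a list

list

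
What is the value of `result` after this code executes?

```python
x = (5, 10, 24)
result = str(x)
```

x = (5, 10, 24); result = '(5, 10, 24)'

'(5, 10, 24)'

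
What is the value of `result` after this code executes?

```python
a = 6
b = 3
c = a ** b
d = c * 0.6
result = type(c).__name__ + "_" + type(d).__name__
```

a is int; b is int; c is int; d is float; result = 'int_float'

'int_float'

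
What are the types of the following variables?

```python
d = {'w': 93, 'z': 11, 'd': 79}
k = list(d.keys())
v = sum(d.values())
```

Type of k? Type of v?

list() converts to list; sum of ints is int

list, int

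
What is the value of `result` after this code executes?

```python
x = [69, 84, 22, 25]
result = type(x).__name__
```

x is list; result = 'list'

'list'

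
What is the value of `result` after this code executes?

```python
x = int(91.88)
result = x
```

x = 91; result = 91

91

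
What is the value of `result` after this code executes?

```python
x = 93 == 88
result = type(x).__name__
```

x is bool; result = 'bool'

'bool'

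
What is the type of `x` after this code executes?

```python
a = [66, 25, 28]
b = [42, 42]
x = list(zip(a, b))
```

list(zip()) returns a list of tuples

list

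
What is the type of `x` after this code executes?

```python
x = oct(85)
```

oct() returns str representation

str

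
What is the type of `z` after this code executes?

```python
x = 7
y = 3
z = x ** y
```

positive int ** positive int = int

int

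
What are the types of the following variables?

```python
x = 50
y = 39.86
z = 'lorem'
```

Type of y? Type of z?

y is assigned a number with a decimal point, so it is a float; z is assigned a quoted string literal, so it is a str

float, str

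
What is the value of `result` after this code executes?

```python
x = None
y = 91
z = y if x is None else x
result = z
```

x = None; y = 91; z = 91; result = 91

91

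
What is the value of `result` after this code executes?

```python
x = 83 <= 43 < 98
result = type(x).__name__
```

x is bool; result = 'bool'

'bool'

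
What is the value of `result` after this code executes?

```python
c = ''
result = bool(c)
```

c = ''; result = False

False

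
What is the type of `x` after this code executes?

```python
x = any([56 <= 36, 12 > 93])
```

any() returns bool

bool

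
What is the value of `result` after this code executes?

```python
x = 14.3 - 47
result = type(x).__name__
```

x is float; result = 'float'

'float'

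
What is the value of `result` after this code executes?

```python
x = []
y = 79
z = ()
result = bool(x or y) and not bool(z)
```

x = []; y = 79; z = (); result = True

True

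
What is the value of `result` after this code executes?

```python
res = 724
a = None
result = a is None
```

res = 724; a = None; result = True

True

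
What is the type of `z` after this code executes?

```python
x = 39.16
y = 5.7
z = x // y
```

float // float = float

float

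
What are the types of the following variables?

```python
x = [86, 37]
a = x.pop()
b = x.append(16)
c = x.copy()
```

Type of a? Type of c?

pop() returns element; copy() returns list

int, list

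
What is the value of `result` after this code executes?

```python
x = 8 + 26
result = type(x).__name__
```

x is int; result = 'int'

'int'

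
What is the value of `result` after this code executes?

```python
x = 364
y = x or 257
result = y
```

x = 364; y = 364; result = 364

364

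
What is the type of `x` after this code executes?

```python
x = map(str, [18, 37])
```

map() returns a map object

map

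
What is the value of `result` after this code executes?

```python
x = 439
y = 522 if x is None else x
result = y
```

x = 439; y = 439; result = 439

439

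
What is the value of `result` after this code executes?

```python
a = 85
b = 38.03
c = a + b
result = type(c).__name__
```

a is int; b is float; c is float; result = 'float'

'float'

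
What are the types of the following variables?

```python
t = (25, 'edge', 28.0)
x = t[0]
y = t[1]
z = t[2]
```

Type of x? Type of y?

tuple[0] is int; tuple[1] is str

int, str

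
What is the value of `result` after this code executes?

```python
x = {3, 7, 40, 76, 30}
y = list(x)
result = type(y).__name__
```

x is set; y is list; result = 'list'

'list'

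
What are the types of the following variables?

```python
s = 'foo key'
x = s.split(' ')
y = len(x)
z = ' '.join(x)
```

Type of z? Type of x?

str.join() returns str; str.split() returns list

str, list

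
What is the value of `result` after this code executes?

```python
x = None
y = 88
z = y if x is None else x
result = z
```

x = None; y = 88; z = 88; result = 88

88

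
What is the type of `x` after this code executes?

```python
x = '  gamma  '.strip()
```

str.strip() returns str

str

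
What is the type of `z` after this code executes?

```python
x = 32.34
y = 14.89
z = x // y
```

float // float = float

float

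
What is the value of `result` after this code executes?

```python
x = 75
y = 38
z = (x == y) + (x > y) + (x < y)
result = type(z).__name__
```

x is int; y is int; z is int; result = 'int'

'int'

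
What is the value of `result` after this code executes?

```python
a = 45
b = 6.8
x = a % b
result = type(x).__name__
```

a is int; b is float; x is float; result = 'float'

'float'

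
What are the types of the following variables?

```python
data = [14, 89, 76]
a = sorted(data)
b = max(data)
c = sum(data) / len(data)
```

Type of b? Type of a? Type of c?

max of ints returns int; sorted() returns list; int / int = float

int, list, float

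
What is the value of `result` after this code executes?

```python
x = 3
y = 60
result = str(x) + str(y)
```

x = 3; y = 60; result = '360'

'360'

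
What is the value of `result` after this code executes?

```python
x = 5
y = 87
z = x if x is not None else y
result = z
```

x = 5; y = 87; z = 5; result = 5

5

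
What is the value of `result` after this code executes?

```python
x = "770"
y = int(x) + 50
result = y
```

x = '770'; y = 820; result = 820

820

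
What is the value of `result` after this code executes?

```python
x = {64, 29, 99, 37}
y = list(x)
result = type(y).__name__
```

x is set; y is list; result = 'list'

'list'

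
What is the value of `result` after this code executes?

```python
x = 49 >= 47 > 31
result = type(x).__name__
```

x is bool; result = 'bool'

'bool'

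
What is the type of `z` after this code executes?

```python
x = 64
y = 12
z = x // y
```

int // int = int

int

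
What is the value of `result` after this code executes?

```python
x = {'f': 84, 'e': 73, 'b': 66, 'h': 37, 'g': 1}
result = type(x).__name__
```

x is dict; result = 'dict'

'dict'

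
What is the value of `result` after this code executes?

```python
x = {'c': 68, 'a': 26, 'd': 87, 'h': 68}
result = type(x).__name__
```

x is dict; result = 'dict'

'dict'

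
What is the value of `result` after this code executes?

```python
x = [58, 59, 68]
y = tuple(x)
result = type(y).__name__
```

x is list; y is tuple; result = 'tuple'

'tuple'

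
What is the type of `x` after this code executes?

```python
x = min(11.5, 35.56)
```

min() of floats returns float

float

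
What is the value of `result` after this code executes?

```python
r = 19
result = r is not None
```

r = 19; result = True

True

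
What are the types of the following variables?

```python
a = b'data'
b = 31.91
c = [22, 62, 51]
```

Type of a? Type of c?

a is assigned a bytes literal (b'...' prefix); c is assigned a list literal (square brackets)

bytes, list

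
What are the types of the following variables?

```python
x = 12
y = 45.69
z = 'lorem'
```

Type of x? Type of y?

x is assigned a bare integer (no decimal point), so it is an int; y is assigned a number with a decimal point, so it is a float

int, float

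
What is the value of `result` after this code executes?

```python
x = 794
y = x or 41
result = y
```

x = 794; y = 794; result = 794

794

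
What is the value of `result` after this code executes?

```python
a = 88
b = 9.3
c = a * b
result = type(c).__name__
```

a is int; b is float; c is float; result = 'float'

'float'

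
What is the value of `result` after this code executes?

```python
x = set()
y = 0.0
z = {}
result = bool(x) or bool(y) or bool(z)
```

x = set(); y = 0.0; z = {}; result = False

False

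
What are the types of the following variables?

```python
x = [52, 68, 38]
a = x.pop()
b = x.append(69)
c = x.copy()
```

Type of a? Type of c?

pop() returns element; copy() returns list

int, list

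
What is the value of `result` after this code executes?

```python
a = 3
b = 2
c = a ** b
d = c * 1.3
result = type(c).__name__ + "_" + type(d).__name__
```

a is int; b is int; c is int; d is float; result = 'int_float'

'int_float'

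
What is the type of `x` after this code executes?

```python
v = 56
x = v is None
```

'is' comparison returns bool

bool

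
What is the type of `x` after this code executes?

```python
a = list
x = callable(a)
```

callable() returns bool

bool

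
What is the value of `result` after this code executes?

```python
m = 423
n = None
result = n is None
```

m = 423; n = None; result = True

True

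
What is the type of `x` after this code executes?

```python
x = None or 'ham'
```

'or' with None returns the other truthy value (str)

str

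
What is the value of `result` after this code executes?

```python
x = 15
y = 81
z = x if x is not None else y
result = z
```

x = 15; y = 81; z = 15; result = 15

15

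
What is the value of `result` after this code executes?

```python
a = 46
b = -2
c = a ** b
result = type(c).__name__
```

a is int; b is int; c is float; result = 'float'

'float'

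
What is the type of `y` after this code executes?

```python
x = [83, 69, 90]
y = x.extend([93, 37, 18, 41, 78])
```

list.extend() returns None

NoneType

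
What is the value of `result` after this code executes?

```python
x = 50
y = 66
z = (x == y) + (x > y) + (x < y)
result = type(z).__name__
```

x is int; y is int; z is int; result = 'int'

'int'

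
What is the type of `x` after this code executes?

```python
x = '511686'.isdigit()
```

str.isdigit() returns bool

bool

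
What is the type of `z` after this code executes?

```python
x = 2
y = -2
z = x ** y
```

int ** negative = float

float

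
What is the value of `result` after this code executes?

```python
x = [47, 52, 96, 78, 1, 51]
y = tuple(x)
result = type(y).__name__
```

x is list; y is tuple; result = 'tuple'

'tuple'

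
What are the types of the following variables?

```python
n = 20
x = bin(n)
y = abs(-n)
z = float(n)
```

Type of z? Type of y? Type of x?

float() returns float; abs() of int returns int; bin() returns str

float, int, str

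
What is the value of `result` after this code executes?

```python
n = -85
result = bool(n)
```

n = -85; result = True

True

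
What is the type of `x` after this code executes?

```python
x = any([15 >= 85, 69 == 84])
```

any() returns bool

bool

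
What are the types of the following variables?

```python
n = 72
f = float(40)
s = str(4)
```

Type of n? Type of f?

n is assigned a bare integer (no decimal point), so it is an int; f is assigned the result of calling float(), which returns a float

int, float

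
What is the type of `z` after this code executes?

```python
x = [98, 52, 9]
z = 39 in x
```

'in' operator returns bool

bool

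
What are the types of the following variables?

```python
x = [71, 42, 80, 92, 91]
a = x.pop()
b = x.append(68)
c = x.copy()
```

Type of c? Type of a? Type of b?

copy() returns list; pop() returns element; append() returns None

list, int, NoneType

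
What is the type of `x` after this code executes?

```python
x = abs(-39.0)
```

abs() of float returns float

float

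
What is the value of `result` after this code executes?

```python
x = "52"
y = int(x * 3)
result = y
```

x = '52'; y = 525252; result = 525252

525252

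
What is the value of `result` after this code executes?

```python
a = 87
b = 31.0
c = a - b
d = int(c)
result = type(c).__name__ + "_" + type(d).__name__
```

a is int; b is float; c is float; d is int; result = 'float_int'

'float_int'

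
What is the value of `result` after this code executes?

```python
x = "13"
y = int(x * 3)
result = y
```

x = '13'; y = 131313; result = 131313

131313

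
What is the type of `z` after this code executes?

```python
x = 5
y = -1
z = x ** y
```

int ** negative = float

float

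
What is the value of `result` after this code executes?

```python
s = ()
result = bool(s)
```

s = (); result = False

False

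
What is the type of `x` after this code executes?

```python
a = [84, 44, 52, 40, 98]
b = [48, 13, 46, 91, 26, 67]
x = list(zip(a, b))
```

list(zip()) returns a list of tuples

list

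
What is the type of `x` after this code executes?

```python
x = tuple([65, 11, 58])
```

tuple() constructor returns tuple

tuple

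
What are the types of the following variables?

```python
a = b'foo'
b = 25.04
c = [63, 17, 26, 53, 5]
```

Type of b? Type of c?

b is assigned a number with a decimal point, so it is a float; c is assigned a list literal (square brackets)

float, list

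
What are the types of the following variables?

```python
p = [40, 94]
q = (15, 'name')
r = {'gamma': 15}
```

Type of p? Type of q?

p is assigned a list literal (square brackets); q is assigned a tuple (parenthesized, comma-separated values)

list, tuple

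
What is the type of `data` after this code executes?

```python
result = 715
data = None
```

None has type NoneType

NoneType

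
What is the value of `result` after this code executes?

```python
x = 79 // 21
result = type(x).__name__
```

x is int; result = 'int'

'int'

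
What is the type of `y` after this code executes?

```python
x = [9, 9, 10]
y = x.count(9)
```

list.count() returns int

int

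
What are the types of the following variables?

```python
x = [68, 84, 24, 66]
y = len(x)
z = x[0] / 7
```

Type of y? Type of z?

len() returns int; int / int = float

int, float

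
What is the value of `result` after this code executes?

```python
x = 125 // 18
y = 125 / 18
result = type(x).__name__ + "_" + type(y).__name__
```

x is int; y is float; result = 'int_float'

'int_float'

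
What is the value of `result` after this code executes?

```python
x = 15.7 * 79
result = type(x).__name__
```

x is float; result = 'float'

'float'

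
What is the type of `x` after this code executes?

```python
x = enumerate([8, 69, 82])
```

enumerate() returns an enumerate object

enumerate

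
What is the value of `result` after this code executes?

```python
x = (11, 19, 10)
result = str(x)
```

x = (11, 19, 10); result = '(11, 19, 10)'

'(11, 19, 10)'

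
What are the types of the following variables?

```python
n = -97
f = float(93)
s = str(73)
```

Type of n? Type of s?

n is assigned a bare integer (no decimal point), so it is an int; s is assigned the result of calling str(), which returns a str

int, str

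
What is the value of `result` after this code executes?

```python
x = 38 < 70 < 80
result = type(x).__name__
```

x is bool; result = 'bool'

'bool'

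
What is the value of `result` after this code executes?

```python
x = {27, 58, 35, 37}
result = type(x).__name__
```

x is set; result = 'set'

'set'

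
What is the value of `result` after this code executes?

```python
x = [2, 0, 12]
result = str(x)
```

x = [2, 0, 12]; result = '[2, 0, 12]'

'[2, 0, 12]'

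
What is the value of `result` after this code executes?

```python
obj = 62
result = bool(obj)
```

obj = 62; result = True

True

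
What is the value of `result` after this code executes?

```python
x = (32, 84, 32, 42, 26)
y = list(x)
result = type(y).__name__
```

x is tuple; y is list; result = 'list'

'list'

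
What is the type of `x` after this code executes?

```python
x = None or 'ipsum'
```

'or' with None returns the other truthy value (str)

str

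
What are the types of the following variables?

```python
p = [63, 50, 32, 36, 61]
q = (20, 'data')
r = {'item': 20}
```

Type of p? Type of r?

p is assigned a list literal (square brackets); r is assigned a dict literal ({key: value})

list, dict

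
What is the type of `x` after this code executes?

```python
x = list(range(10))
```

list(range()) returns list

list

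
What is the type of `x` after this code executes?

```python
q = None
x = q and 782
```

'and' returns first falsy value (None)

NoneType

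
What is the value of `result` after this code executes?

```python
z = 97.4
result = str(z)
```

z = 97.4; result = '97.4'

'97.4'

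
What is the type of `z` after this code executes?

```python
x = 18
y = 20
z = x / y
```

int / int = float

float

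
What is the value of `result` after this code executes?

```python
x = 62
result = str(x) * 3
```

x = 62; result = '626262'

'626262'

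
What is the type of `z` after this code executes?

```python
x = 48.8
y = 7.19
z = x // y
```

float // float = float

float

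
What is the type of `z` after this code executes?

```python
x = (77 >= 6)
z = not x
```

'not' returns bool

bool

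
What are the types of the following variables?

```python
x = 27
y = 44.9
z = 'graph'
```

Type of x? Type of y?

x is assigned a bare integer (no decimal point), so it is an int; y is assigned a number with a decimal point, so it is a float

int, float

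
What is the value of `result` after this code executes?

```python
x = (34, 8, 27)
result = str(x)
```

x = (34, 8, 27); result = '(34, 8, 27)'

'(34, 8, 27)'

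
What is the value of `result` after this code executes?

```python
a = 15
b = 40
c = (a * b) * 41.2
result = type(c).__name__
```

a is int; b is int; c is float; result = 'float'

'float'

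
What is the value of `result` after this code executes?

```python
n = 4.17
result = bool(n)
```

n = 4.17; result = True

True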